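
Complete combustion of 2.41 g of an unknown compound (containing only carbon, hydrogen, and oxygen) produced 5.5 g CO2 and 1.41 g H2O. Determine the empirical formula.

mol C = 5.5 / 44.01 = 0.1250; mass C = 0.1250 × 12.01 = 1.501 g
mol H = 2 × (1.41 / 18.02) = 0.1565; mass H = 0.1565 × 1.008 = 0.1577 g
mass O = 2.41 − (1.659) = 0.7513 g → mol O = 0.04696
Divide by the smallest (0.04696 mol O): C 2.661, H 3.333, O 1.000
Multiply by 3: C 7.98, H 10.00, O 3.00 → C8H10O3

C8H10O3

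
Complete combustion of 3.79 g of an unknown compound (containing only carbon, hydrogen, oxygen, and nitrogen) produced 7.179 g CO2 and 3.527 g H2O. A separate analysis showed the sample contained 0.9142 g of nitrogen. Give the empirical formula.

C5H12N2O

mol C = 7.179 / 44.01 = 0.1631; mass C = 0.1631 × 12.01 = 1.959 g
mol H = 2 × (3.527 / 18.02) = 0.3915; mass H = 0.3915 × 1.008 = 0.3946 g
mol N = 0.9142 / 14.01 = 0.06525
mass O = 3.79 − (3.268) = 0.5221 g → mol O = 0.03263
Smallest is O at 0.03263 mol; normalising gives C 4.999, H 11.996, N 2.000, O 1.000
→ C5H12N2O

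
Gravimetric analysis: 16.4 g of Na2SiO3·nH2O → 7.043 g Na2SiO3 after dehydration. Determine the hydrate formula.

Mass of water lost = 16.4 − 7.043 = 9.357 g → 9.357 / 18.02 = 0.5193 mol H2O
Molar mass of Na2SiO3 = 122.07 g/mol → mol Na2SiO3 = 7.043 / 122.07 = 0.0577
n = 0.5193 / 0.0577 = 9.00 ≈ 9 → Na2SiO3·9H2O

Na2SiO3·9H2O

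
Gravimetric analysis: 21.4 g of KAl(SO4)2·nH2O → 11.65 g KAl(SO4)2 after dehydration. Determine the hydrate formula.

KAl(SO4)2·12H2O

Mass of water lost = 21.4 − 11.65 = 9.75 g → 9.75 / 18.02 = 0.5411 mol H2O
Molar mass of KAl(SO4)2 = 258.22 g/mol → mol KAl(SO4)2 = 11.65 / 258.22 = 0.04512
n = 0.5411 / 0.04512 = 11.99 ≈ 12 → KAl(SO4)2·12H2O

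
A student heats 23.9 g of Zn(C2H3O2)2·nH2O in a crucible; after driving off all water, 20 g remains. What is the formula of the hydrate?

Mass of water lost = 23.9 − 20 = 3.9 g → 3.9 / 18.02 = 0.2164 mol H2O
Molar mass of Zn(C2H3O2)2 = 183.47 g/mol → mol Zn(C2H3O2)2 = 20 / 183.47 = 0.109
n = 0.2164 / 0.109 = 1.99 ≈ 2 → Zn(C2H3O2)2·2H2O

Zn(C2H3O2)2·2H2O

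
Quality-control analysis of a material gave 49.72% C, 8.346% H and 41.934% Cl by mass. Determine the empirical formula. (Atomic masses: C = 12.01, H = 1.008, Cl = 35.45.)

Assume 100 g: 49.72 g C, 8.346 g H, 41.934 g Cl.
Moles — C: 49.72 / 12.01 = 4.14 mol; H: 8.346 / 1.008 = 8.28 mol; Cl: 41.934 / 35.45 = 1.183 mol
Divide by the smallest (1.183 mol Cl): C 3.500, H 7.000, Cl 1.000
Multiply by 2: C 7.00, H 14.00, Cl 2.00 → C7H14Cl2

C7H14Cl2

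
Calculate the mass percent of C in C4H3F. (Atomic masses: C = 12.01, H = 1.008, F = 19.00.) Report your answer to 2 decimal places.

Molar mass = 4(12.01) + 3(1.008) + 1(19.00) = 70.064 g/mol
Mass of C per mole = 4 × 12.01 = 48.040 g
% C = 48.040 / 70.064 × 100 = 68.57%

68.57%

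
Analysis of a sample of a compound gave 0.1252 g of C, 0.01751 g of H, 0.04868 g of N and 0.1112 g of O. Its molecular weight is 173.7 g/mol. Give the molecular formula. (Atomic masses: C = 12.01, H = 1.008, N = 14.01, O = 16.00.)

C6H10N2O4

n(C) = 0.1252/12.01 = 0.01042, n(H) = 0.01751/1.008 = 0.01737, n(N) = 0.04868/14.01 = 0.003475, n(O) = 0.1112/16.00 = 0.00695
Divide by the smallest (0.003475 mol N): C 3.000, H 4.999, N 1.000, O 2.000
Ratio ≈ 3:5:1:2, so the empirical formula is C3H5NO2
Empirical-formula mass = 87.08 g/mol
n = 173.7 / 87.08 = 1.99 ≈ 2
Molecular formula = (C3H5NO2)×2 = C6H10N2O4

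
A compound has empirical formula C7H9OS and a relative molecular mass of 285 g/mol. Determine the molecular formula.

Empirical-formula mass = 141.21 g/mol
n = 285 / 141.21 = 2.02 ≈ 2
Molecular formula = (C7H9OS)2 = C14H18O2S2

C14H18O2S2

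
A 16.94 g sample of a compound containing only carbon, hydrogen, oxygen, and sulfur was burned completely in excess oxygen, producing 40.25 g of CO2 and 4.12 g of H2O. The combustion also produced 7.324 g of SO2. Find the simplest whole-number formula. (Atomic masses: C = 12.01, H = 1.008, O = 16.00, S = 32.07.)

C8H4OS

mol C = 40.25 / 44.01 = 0.9146; mass C = 0.9146 × 12.01 = 10.98 g
mol H = 2 × (4.12 / 18.02) = 0.4573; mass H = 0.4573 × 1.008 = 0.4609 g
mol S = 7.324 / 64.07 = 0.1143; mass S = 3.666 g
mass O = 16.94 − (15.11) = 1.829 g → mol O = 0.1143
Ratios (÷ 0.1143): C 8.001, H 4.000, O 1.000, S 1.000
Ratio ≈ 8:4:1:1, so the empirical formula is C8H4OS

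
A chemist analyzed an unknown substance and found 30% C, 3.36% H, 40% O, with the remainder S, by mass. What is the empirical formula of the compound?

Assume 100 g: 30 g C, 3.36 g H, 40 g O, 26.64 g S.
Moles — C: 30 / 12.01 = 2.498 mol; H: 3.36 / 1.008 = 3.333 mol; O: 40 / 16.00 = 2.5 mol; S: 26.64 / 32.07 = 0.8307 mol
Divide by the smallest (0.8307 mol S): C 3.007, H 4.013, O 3.010, S 1.000
→ C3H4O3S

C3H4O3S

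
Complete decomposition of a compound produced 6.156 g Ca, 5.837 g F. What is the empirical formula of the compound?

CaF2

n(Ca) = 6.156/40.08 = 0.1536, n(F) = 5.837/19.00 = 0.3072
Divide by the smallest (0.1536 mol Ca): Ca 1.000, F 2.000
→ CaF2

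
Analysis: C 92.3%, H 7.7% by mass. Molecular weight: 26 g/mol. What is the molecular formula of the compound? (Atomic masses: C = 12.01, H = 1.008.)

Assume 100 g: 92.3 g C, 7.7 g H.
C: 92.3 g ÷ 12.01 g/mol = 7.685 mol
H: 7.7 g ÷ 1.008 g/mol = 7.639 mol
Divide by the smallest (7.639 mol H): C 1.006, H 1.000
≈ 1:1 → CH
Empirical-formula mass = 13.02 g/mol
n = 26 / 13.02 = 2.00 ≈ 2
Molecular formula = (CH)×2 = C2H2

C2H2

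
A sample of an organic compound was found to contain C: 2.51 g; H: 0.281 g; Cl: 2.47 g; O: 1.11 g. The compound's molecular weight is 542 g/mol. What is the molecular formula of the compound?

C18H24Cl6O6

C: 2.51 g ÷ 12.01 g/mol = 0.209 mol
H: 0.281 g ÷ 1.008 g/mol = 0.2788 mol
Cl: 2.47 g ÷ 35.45 g/mol = 0.06968 mol
O: 1.11 g ÷ 16.00 g/mol = 0.06938 mol
Smallest is O at 0.06938 mol; normalising gives C 3.013, H 4.018, Cl 1.004, O 1.000
Ratio ≈ 3:4:1:1, so the empirical formula is C3H4ClO
Empirical-formula mass = 91.51 g/mol
n = 542 / 91.51 = 5.92 ≈ 6
Molecular formula = (C3H4ClO)×6 = C18H24Cl6O6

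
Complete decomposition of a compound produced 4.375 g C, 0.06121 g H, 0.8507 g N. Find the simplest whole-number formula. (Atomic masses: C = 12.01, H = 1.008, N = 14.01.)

C6HN

Moles — C: 4.375 / 12.01 = 0.3643 mol; H: 0.06121 / 1.008 = 0.06072 mol; N: 0.8507 / 14.01 = 0.06072 mol
Divide by the smallest (0.06072 mol N): C 5.999, H 1.000, N 1.000
Ratio ≈ 6:1:1, so the empirical formula is C6HN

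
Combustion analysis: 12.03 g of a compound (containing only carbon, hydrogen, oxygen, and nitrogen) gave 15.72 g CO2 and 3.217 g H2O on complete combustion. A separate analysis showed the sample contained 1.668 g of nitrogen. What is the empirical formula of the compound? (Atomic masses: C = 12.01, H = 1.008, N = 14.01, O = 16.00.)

C3H3NO3

mol C = 15.72 / 44.01 = 0.3572; mass C = 0.3572 × 12.01 = 4.290 g
mol H = 2 × (3.217 / 18.02) = 0.3570; mass H = 0.3570 × 1.008 = 0.3599 g
mol N = 1.668 / 14.01 = 0.1191
mass O = 12.03 − (6.318) = 5.712 g → mol O = 0.3570
Divide by the smallest (0.1191 mol N): C 3.000, H 2.999, N 1.000, O 2.999
→ C3H3NO3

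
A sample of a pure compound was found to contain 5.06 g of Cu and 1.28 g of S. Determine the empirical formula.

n(Cu) = 5.06/63.55 = 0.07962, n(S) = 1.28/32.07 = 0.03991
Smallest is S at 0.03991 mol; normalising gives Cu 1.995, S 1.000
≈ 2:1 → Cu2S

Cu2S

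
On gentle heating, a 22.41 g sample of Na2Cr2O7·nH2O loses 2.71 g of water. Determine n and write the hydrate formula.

Na2Cr2O7·2H2O

Mass of anhydrous Na2Cr2O7 = 22.41 − 2.71 = 19.7 g
mol H2O = 2.71 / 18.02 = 0.1504
Molar mass of Na2Cr2O7 = 261.98 g/mol → mol Na2Cr2O7 = 19.7 / 261.98 = 0.0752
n = 0.1504 / 0.0752 = 2.00 ≈ 2 → Na2Cr2O7·2H2O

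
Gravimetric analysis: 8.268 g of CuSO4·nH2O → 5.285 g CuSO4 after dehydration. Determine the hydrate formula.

CuSO4·5H2O

Mass of water lost = 8.268 − 5.285 = 2.983 g → 2.983 / 18.02 = 0.1655 mol H2O
Molar mass of CuSO4 = 159.62 g/mol → mol CuSO4 = 5.285 / 159.62 = 0.03311
n = 0.1655 / 0.03311 = 5.00 ≈ 5 → CuSO4·5H2O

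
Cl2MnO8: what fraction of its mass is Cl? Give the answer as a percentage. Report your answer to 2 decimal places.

27.93%

Molar mass = 2(35.45) + 1(54.94) + 8(16.00) = 253.840 g/mol
Mass of Cl per mole = 2 × 35.45 = 70.900 g
% Cl = 70.900 / 253.840 × 100 = 27.93%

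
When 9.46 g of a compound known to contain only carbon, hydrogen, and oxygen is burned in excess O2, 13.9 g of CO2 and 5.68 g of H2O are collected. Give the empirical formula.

CH2O

mol C = 13.9 / 44.01 = 0.3158; mass C = 0.3158 × 12.01 = 3.793 g
mol H = 2 × (5.68 / 18.02) = 0.6304; mass H = 0.6304 × 1.008 = 0.6355 g
mass O = 9.46 − (4.429) = 5.031 g → mol O = 0.3145
Divide by the smallest (0.3145 mol O): C 1.004, H 2.005, O 1.000
→ CH2O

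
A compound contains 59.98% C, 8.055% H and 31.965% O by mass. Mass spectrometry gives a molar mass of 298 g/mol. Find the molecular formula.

C15H24O6

Assume 100 g: 59.98 g C, 8.055 g H, 31.965 g O.
C: 59.98 g ÷ 12.01 g/mol = 4.994 mol
H: 8.055 g ÷ 1.008 g/mol = 7.991 mol
O: 31.965 g ÷ 16.00 g/mol = 1.998 mol
Ratios (÷ 1.998): C 2.500, H 4.000, O 1.000
×2: C 5.00, H 8.00, O 2.00 → C5H8O2
Empirical-formula mass = 100.11 g/mol
n = 298 / 100.11 = 2.98 ≈ 3
Molecular formula = (C5H8O2)×3 = C15H24O6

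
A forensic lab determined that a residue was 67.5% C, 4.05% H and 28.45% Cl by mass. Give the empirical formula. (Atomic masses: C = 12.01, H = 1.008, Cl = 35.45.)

Assume 100 g: 67.5 g C, 4.05 g H, 28.45 g Cl.
n(C) = 67.5/12.01 = 5.62, n(H) = 4.05/1.008 = 4.018, n(Cl) = 28.45/35.45 = 0.8025
Ratios (÷ 0.8025): C 7.003, H 5.006, Cl 1.000
→ C7H5Cl

C7H5Cl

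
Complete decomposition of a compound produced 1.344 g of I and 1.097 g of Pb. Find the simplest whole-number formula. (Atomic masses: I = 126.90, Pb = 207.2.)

Moles — I: 1.344 / 126.90 = 0.01059 mol; Pb: 1.097 / 207.2 = 0.005294 mol
Smallest is Pb at 0.005294 mol; normalising gives I 2.000, Pb 1.000
Ratio ≈ 2:1, so the empirical formula is I2Pb

I2Pb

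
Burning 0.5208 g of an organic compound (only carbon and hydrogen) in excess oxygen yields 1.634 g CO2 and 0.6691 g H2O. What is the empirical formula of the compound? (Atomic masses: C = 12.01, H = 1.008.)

mol C = 1.634 / 44.01 = 0.03713; mass C = 0.03713 × 12.01 = 0.4459 g
mol H = 2 × (0.6691 / 18.02) = 0.07426; mass H = 0.07426 × 1.008 = 0.07486 g
Ratios (÷ 0.03713): C 1.000, H 2.000
→ CH2

CH2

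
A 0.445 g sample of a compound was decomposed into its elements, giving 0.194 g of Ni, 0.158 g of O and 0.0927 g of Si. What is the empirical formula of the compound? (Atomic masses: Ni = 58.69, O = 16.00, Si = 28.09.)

NiO3Si

Ni: 0.194 g ÷ 58.69 g/mol = 0.003306 mol
O: 0.158 g ÷ 16.00 g/mol = 0.009875 mol
Si: 0.0927 g ÷ 28.09 g/mol = 0.0033 mol
Smallest is Si at 0.0033 mol; normalising gives Ni 1.002, O 2.992, Si 1.000
→ NiO3Si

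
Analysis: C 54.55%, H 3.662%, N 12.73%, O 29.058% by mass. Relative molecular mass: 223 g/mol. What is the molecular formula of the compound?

C10H8N2O4

Assume 100 g: 54.55 g C, 3.662 g H, 12.73 g N, 29.058 g O.
Moles — C: 54.55 / 12.01 = 4.542 mol; H: 3.662 / 1.008 = 3.633 mol; N: 12.73 / 14.01 = 0.9086 mol; O: 29.058 / 16.00 = 1.816 mol
Ratios (÷ 0.9086): C 4.999, H 3.998, N 1.000, O 1.999
≈ 5:4:1:2 → C5H4NO2
Empirical-formula mass = 110.09 g/mol
n = 223 / 110.09 = 2.03 ≈ 2
Molecular formula = (C5H4NO2)×2 = C10H8N2O4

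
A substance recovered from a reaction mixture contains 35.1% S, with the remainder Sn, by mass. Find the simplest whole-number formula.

Assume 100 g: 35.1 g S, 64.9 g Sn.
n(S) = 35.1/32.07 = 1.094, n(Sn) = 64.9/118.71 = 0.5467
Smallest is Sn at 0.5467 mol; normalising gives S 2.002, Sn 1.000
Ratio ≈ 2:1, so the empirical formula is S2Sn

S2Sn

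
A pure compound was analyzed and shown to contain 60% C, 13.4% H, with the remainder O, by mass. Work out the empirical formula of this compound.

C3H8O

Assume 100 g: 60 g C, 13.4 g H, 26.6 g O.
n(C) = 60/12.01 = 4.996, n(H) = 13.4/1.008 = 13.29, n(O) = 26.6/16.00 = 1.663
Smallest is O at 1.663 mol; normalising gives C 3.005, H 7.996, O 1.000
≈ 3:8:1 → C3H8O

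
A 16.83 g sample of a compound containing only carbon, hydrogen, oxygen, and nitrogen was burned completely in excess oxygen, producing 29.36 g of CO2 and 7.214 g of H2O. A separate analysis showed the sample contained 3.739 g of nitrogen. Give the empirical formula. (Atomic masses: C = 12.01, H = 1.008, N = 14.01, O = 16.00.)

mol C = 29.36 / 44.01 = 0.6671; mass C = 0.6671 × 12.01 = 8.012 g
mol H = 2 × (7.214 / 18.02) = 0.8007; mass H = 0.8007 × 1.008 = 0.8071 g
mol N = 3.739 / 14.01 = 0.2669
mass O = 16.83 − (12.56) = 4.272 g → mol O = 0.2670
Divide by the smallest (0.2669 mol N): C 2.500, H 3.000, N 1.000, O 1.000
×2: C 5.00, H 6.00, N 2.00, O 2.00 → C5H6N2O2

C5H6N2O2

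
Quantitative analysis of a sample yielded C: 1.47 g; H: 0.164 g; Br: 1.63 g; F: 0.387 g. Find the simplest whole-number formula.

C6H8BrF

C: 1.47 g ÷ 12.01 g/mol = 0.1224 mol
H: 0.164 g ÷ 1.008 g/mol = 0.1627 mol
Br: 1.63 g ÷ 79.90 g/mol = 0.0204 mol
F: 0.387 g ÷ 19.00 g/mol = 0.02037 mol
Divide by the smallest (0.02037 mol F): C 6.009, H 7.988, Br 1.002, F 1.000
→ C6H8BrF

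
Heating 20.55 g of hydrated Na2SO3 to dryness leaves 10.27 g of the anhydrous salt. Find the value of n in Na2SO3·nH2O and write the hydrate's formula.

Mass of water lost = 20.55 − 10.27 = 10.28 g → 10.28 / 18.02 = 0.5705 mol H2O
Molar mass of Na2SO3 = 126.05 g/mol → mol Na2SO3 = 10.27 / 126.05 = 0.08148
n = 0.5705 / 0.08148 = 7.00 ≈ 7 → Na2SO3·7H2O

Na2SO3·7H2O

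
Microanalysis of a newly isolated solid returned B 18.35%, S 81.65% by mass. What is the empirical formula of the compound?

B2S3

Assume 100 g: 18.35 g B, 81.65 g S.
n(B) = 18.35/10.81 = 1.698, n(S) = 81.65/32.07 = 2.546
Divide by the smallest (1.698 mol B): B 1.000, S 1.500
Scaling by 2: B 2.00, S 3.00 → B2S3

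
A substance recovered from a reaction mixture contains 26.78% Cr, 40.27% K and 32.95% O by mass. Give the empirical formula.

CrK2O4

Assume 100 g: 26.78 g Cr, 40.27 g K, 32.95 g O.
n(Cr) = 26.78/52.00 = 0.515, n(K) = 40.27/39.10 = 1.03, n(O) = 32.95/16.00 = 2.059
Smallest is Cr at 0.515 mol; normalising gives Cr 1.000, K 2.000, O 3.999
Ratio ≈ 1:2:4, so the empirical formula is CrK2O4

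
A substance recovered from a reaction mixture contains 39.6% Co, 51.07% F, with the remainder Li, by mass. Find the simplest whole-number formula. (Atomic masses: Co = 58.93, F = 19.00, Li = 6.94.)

CoF4Li2

Assume 100 g: 39.6 g Co, 51.07 g F, 9.33 g Li.
Moles — Co: 39.6 / 58.93 = 0.672 mol; F: 51.07 / 19.00 = 2.688 mol; Li: 9.33 / 6.94 = 1.344 mol
Ratios (÷ 0.672): Co 1.000, F 4.000, Li 2.001
≈ 1:4:2 → CoF4Li2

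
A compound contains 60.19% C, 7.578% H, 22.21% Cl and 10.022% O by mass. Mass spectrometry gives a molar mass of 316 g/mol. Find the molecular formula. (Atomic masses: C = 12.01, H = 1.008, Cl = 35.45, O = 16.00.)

Assume 100 g: 60.19 g C, 7.578 g H, 22.21 g Cl, 10.022 g O.
C: 60.19 g ÷ 12.01 g/mol = 5.012 mol
H: 7.578 g ÷ 1.008 g/mol = 7.518 mol
Cl: 22.21 g ÷ 35.45 g/mol = 0.6265 mol
O: 10.022 g ÷ 16.00 g/mol = 0.6264 mol
Divide by the smallest (0.6264 mol O): C 8.001, H 12.002, Cl 1.000, O 1.000
Ratio ≈ 8:12:1:1, so the empirical formula is C8H12ClO
Empirical-formula mass = 159.63 g/mol
n = 316 / 159.63 = 1.98 ≈ 2
Molecular formula = (C8H12ClO)×2 = C16H24Cl2O2

C16H24Cl2O2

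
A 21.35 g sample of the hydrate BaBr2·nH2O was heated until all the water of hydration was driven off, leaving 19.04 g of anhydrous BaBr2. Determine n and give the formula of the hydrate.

BaBr2·2H2O

Mass of water lost = 21.35 − 19.04 = 2.31 g → 2.31 / 18.02 = 0.1282 mol H2O
Molar mass of BaBr2 = 297.13 g/mol → mol BaBr2 = 19.04 / 297.13 = 0.06408
n = 0.1282 / 0.06408 = 2.00 ≈ 2 → BaBr2·2H2O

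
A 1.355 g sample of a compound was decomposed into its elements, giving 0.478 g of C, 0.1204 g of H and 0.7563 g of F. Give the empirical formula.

CH3F

n(C) = 0.478/12.01 = 0.0398, n(H) = 0.1204/1.008 = 0.1194, n(F) = 0.7563/19.00 = 0.03981
Smallest is C at 0.0398 mol; normalising gives C 1.000, H 3.001, F 1.000
→ CH3F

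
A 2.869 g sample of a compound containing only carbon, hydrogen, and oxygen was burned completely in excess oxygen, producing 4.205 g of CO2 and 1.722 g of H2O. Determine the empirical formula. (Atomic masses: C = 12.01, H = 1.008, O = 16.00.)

mol C = 4.205 / 44.01 = 0.09555; mass C = 0.09555 × 12.01 = 1.148 g
mol H = 2 × (1.722 / 18.02) = 0.1911; mass H = 0.1911 × 1.008 = 0.1926 g
mass O = 2.869 − (1.340) = 1.529 g → mol O = 0.09555
Divide by the smallest (0.09555 mol C): C 1.000, H 2.000, O 1.000
→ CH2O

CH2O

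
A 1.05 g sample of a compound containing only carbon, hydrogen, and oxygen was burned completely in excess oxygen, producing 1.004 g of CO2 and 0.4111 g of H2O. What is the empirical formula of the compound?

CH2O2

mol C = 1.004 / 44.01 = 0.02281; mass C = 0.02281 × 12.01 = 0.2740 g
mol H = 2 × (0.4111 / 18.02) = 0.04563; mass H = 0.04563 × 1.008 = 0.04599 g
mass O = 1.05 − (0.3200) = 0.7300 g → mol O = 0.04563
Divide by the smallest (0.02281 mol C): C 1.000, H 2.000, O 2.000
≈ 1:2:2 → CH2O2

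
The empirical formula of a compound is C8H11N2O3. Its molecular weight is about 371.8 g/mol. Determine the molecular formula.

Empirical-formula mass = 183.19 g/mol
n = 371.8 / 183.19 = 2.03 ≈ 2
Molecular formula = (C8H11N2O3)2 = C16H22N4O6

C16H22N4O6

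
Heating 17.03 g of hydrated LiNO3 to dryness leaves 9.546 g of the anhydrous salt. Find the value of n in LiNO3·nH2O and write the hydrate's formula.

LiNO3·3H2O

Mass of water lost = 17.03 − 9.546 = 7.484 g → 7.484 / 18.02 = 0.4153 mol H2O
Molar mass of LiNO3 = 68.95 g/mol → mol LiNO3 = 9.546 / 68.95 = 0.1384
n = 0.4153 / 0.1384 = 3.00 ≈ 3 → LiNO3·3H2O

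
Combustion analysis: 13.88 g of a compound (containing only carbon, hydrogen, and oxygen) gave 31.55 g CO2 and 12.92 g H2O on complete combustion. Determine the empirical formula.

mol C = 31.55 / 44.01 = 0.7169; mass C = 0.7169 × 12.01 = 8.610 g
mol H = 2 × (12.92 / 18.02) = 1.434; mass H = 1.434 × 1.008 = 1.445 g
mass O = 13.88 − (10.06) = 3.825 g → mol O = 0.2391
Divide by the smallest (0.2391 mol O): C 2.999, H 5.999, O 1.000
→ C3H6O

C3H6O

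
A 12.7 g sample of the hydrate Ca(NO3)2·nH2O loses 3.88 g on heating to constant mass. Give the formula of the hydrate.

Ca(NO3)2·4H2O

Mass of anhydrous Ca(NO3)2 = 12.7 − 3.88 = 8.82 g
mol H2O = 3.88 / 18.02 = 0.2153
Molar mass of Ca(NO3)2 = 164.10 g/mol → mol Ca(NO3)2 = 8.82 / 164.10 = 0.05375
n = 0.2153 / 0.05375 = 4.01 ≈ 4 → Ca(NO3)2·4H2O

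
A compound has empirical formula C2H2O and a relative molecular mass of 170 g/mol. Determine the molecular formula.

Empirical-formula mass = 42.04 g/mol
n = 170 / 42.04 = 4.04 ≈ 4
Molecular formula = (C2H2O)4 = C8H8O4

C8H8O4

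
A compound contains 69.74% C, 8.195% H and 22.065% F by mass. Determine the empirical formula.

Assume 100 g: 69.74 g C, 8.195 g H, 22.065 g F.
C: 69.74 g ÷ 12.01 g/mol = 5.807 mol
H: 8.195 g ÷ 1.008 g/mol = 8.13 mol
F: 22.065 g ÷ 19.00 g/mol = 1.161 mol
Ratios (÷ 1.161): C 5.000, H 7.001, F 1.000
Ratio ≈ 5:7:1, so the empirical formula is C5H7F

C5H7F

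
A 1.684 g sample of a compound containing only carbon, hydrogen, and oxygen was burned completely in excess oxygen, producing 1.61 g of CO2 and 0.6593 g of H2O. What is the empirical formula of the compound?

mol C = 1.61 / 44.01 = 0.03658; mass C = 0.03658 × 12.01 = 0.4394 g
mol H = 2 × (0.6593 / 18.02) = 0.07317; mass H = 0.07317 × 1.008 = 0.07376 g
mass O = 1.684 − (0.5131) = 1.171 g → mol O = 0.07318
Smallest is C at 0.03658 mol; normalising gives C 1.000, H 2.000, O 2.000
Ratio ≈ 1:2:2, so the empirical formula is CH2O2

CH2O2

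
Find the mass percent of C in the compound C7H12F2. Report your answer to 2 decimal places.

Molar mass = 7(12.01) + 12(1.008) + 2(19.00) = 134.166 g/mol
Mass of C per mole = 7 × 12.01 = 84.070 g
% C = 84.070 / 134.166 × 100 = 62.66%

62.66%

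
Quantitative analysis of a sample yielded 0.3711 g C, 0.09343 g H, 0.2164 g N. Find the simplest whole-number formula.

C2H6N

n(C) = 0.3711/12.01 = 0.0309, n(H) = 0.09343/1.008 = 0.09269, n(N) = 0.2164/14.01 = 0.01545
Smallest is N at 0.01545 mol; normalising gives C 2.000, H 6.001, N 1.000
→ C2H6N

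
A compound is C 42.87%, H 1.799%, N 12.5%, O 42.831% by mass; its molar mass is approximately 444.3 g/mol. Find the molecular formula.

Assume 100 g: 42.87 g C, 1.799 g H, 12.5 g N, 42.831 g O.
Moles — C: 42.87 / 12.01 = 3.57 mol; H: 1.799 / 1.008 = 1.785 mol; N: 12.5 / 14.01 = 0.8922 mol; O: 42.831 / 16.00 = 2.677 mol
Divide by the smallest (0.8922 mol N): C 4.001, H 2.000, N 1.000, O 3.000
→ C4H2NO3
Empirical-formula mass = 112.07 g/mol
n = 444.3 / 112.07 = 3.96 ≈ 4
Molecular formula = (C4H2NO3)×4 = C16H8N4O12

C16H8N4O12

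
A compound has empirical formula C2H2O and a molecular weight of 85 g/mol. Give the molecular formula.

C4H4O2

Empirical-formula mass = 42.04 g/mol
n = 85 / 42.04 = 2.02 ≈ 2
Molecular formula = (C2H2O)2 = C4H4O2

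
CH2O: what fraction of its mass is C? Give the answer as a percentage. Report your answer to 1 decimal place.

Molar mass = 1(12.01) + 2(1.008) + 1(16.00) = 30.026 g/mol
Mass of C per mole = 1 × 12.01 = 12.010 g
% C = 12.010 / 30.026 × 100 = 40.0%

40.0%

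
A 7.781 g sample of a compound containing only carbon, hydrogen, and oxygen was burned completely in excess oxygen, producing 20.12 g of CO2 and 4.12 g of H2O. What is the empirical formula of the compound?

C4H4O

mol C = 20.12 / 44.01 = 0.4572; mass C = 0.4572 × 12.01 = 5.491 g
mol H = 2 × (4.12 / 18.02) = 0.4573; mass H = 0.4573 × 1.008 = 0.4609 g
mass O = 7.781 − (5.952) = 1.829 g → mol O = 0.1143
Smallest is O at 0.1143 mol; normalising gives C 3.998, H 3.999, O 1.000
Ratio ≈ 4:4:1, so the empirical formula is C4H4O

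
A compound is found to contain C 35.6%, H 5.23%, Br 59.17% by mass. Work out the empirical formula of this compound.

C4H7Br

Assume 100 g: 35.6 g C, 5.23 g H, 59.17 g Br.
Moles — C: 35.6 / 12.01 = 2.964 mol; H: 5.23 / 1.008 = 5.188 mol; Br: 59.17 / 79.90 = 0.7406 mol
Smallest is Br at 0.7406 mol; normalising gives C 4.003, H 7.006, Br 1.000
→ C4H7Br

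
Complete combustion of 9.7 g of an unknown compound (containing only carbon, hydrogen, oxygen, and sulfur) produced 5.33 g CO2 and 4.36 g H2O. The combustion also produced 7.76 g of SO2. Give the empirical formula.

CH4O2S

mol C = 5.33 / 44.01 = 0.1211; mass C = 0.1211 × 12.01 = 1.455 g
mol H = 2 × (4.36 / 18.02) = 0.4839; mass H = 0.4839 × 1.008 = 0.4878 g
mol S = 7.76 / 64.07 = 0.1211; mass S = 3.884 g
mass O = 9.7 − (5.827) = 3.873 g → mol O = 0.2421
Ratios (÷ 0.1211): C 1.000, H 3.996, O 1.999, S 1.000
→ CH4O2S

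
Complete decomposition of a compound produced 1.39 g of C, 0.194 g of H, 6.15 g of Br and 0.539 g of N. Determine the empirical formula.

C3H5Br2N

C: 1.39 g ÷ 12.01 g/mol = 0.1157 mol
H: 0.194 g ÷ 1.008 g/mol = 0.1925 mol
Br: 6.15 g ÷ 79.90 g/mol = 0.07697 mol
N: 0.539 g ÷ 14.01 g/mol = 0.03847 mol
Divide by the smallest (0.03847 mol N): C 3.008, H 5.003, Br 2.001, N 1.000
Ratio ≈ 3:5:2:1, so the empirical formula is C3H5Br2N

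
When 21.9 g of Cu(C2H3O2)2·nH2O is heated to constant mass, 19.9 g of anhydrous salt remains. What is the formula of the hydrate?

Cu(C2H3O2)2·H2O

Mass of water lost = 21.9 − 19.9 = 2 g → 2 / 18.02 = 0.111 mol H2O
Molar mass of Cu(C2H3O2)2 = 181.64 g/mol → mol Cu(C2H3O2)2 = 19.9 / 181.64 = 0.1096
n = 0.111 / 0.1096 = 1.01 ≈ 1 → Cu(C2H3O2)2·H2O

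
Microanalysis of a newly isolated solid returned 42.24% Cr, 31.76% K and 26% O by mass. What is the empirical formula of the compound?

Assume 100 g: 42.24 g Cr, 31.76 g K, 26 g O.
n(Cr) = 42.24/52.00 = 0.8123, n(K) = 31.76/39.10 = 0.8123, n(O) = 26/16.00 = 1.625
Smallest is K at 0.8123 mol; normalising gives Cr 1.000, K 1.000, O 2.001
Ratio ≈ 1:1:2, so the empirical formula is CrKO2

CrKO2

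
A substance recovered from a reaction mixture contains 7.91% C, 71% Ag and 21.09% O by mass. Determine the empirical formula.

Assume 100 g: 7.91 g C, 71 g Ag, 21.09 g O.
n(C) = 7.91/12.01 = 0.6586, n(Ag) = 71/107.87 = 0.6582, n(O) = 21.09/16.00 = 1.318
Ratios (÷ 0.6582): C 1.001, Ag 1.000, O 2.003
≈ 1:1:2 → CAgO2

CAgO2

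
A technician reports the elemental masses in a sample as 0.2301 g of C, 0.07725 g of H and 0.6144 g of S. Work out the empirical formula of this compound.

n(C) = 0.2301/12.01 = 0.01916, n(H) = 0.07725/1.008 = 0.07664, n(S) = 0.6144/32.07 = 0.01916
Ratios (÷ 0.01916): C 1.000, H 4.000, S 1.000
Ratio ≈ 1:4:1, so the empirical formula is CH4S

CH4S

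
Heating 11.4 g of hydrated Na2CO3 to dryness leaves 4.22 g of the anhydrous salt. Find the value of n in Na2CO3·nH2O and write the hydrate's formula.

Na2CO3·10H2O

Mass of water lost = 11.4 − 4.22 = 7.18 g → 7.18 / 18.02 = 0.3984 mol H2O
Molar mass of Na2CO3 = 105.99 g/mol → mol Na2CO3 = 4.22 / 105.99 = 0.03982
n = 0.3984 / 0.03982 = 10.01 ≈ 10 → Na2CO3·10H2O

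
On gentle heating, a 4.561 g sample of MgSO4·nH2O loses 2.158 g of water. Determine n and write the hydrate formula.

MgSO4·6H2O

Mass of anhydrous MgSO4 = 4.561 − 2.158 = 2.403 g
mol H2O = 2.158 / 18.02 = 0.1198
Molar mass of MgSO4 = 120.38 g/mol → mol MgSO4 = 2.403 / 120.38 = 0.01996
n = 0.1198 / 0.01996 = 6.00 ≈ 6 → MgSO4·6H2O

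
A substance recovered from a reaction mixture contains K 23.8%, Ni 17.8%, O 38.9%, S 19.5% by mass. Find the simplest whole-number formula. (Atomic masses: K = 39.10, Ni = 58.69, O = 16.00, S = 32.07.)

Assume 100 g: 23.8 g K, 17.8 g Ni, 38.9 g O, 19.5 g S.
n(K) = 23.8/39.10 = 0.6087, n(Ni) = 17.8/58.69 = 0.3033, n(O) = 38.9/16.00 = 2.431, n(S) = 19.5/32.07 = 0.608
Divide by the smallest (0.3033 mol Ni): K 2.007, Ni 1.000, O 8.016, S 2.005
≈ 2:1:8:2 → K2NiO8S2

K2NiO8S2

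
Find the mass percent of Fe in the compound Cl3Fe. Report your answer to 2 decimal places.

34.43%

Molar mass = 3(35.45) + 1(55.85) = 162.200 g/mol
Mass of Fe per mole = 1 × 55.85 = 55.850 g
% Fe = 55.850 / 162.200 × 100 = 34.43%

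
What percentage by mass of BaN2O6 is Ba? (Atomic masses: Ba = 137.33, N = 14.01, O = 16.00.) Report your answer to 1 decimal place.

52.5%

Molar mass = 1(137.33) + 2(14.01) + 6(16.00) = 261.350 g/mol
Mass of Ba per mole = 1 × 137.33 = 137.330 g
% Ba = 137.330 / 261.350 × 100 = 52.5%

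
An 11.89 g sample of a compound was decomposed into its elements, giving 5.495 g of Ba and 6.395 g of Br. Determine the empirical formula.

n(Ba) = 5.495/137.33 = 0.04001, n(Br) = 6.395/79.90 = 0.08004
Smallest is Ba at 0.04001 mol; normalising gives Ba 1.000, Br 2.000
≈ 1:2 → BaBr2

BaBr2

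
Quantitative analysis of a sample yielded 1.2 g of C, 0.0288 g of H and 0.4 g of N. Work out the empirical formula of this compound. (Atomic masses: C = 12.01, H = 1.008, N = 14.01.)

C7H2N2

Moles — C: 1.2 / 12.01 = 0.09992 mol; H: 0.0288 / 1.008 = 0.02857 mol; N: 0.4 / 14.01 = 0.02855 mol
Smallest is N at 0.02855 mol; normalising gives C 3.500, H 1.001, N 1.000
Scaling by 2: C 7.00, H 2.00, N 2.00 → C7H2N2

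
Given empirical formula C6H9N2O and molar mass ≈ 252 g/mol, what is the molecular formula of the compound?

C12H18N4O2

Empirical-formula mass = 125.15 g/mol
n = 252 / 125.15 = 2.01 ≈ 2
Molecular formula = (C6H9N2O)2 = C12H18N4O2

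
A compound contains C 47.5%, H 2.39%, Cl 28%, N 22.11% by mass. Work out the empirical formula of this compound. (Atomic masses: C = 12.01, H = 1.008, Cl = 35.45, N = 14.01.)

C5H3ClN2

Assume 100 g: 47.5 g C, 2.39 g H, 28 g Cl, 22.11 g N.
C: 47.5 g ÷ 12.01 g/mol = 3.955 mol
H: 2.39 g ÷ 1.008 g/mol = 2.371 mol
Cl: 28 g ÷ 35.45 g/mol = 0.7898 mol
N: 22.11 g ÷ 14.01 g/mol = 1.578 mol
Ratios (÷ 0.7898): C 5.007, H 3.002, Cl 1.000, N 1.998
Ratio ≈ 5:3:1:2, so the empirical formula is C5H3ClN2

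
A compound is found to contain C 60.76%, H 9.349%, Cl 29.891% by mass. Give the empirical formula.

Assume 100 g: 60.76 g C, 9.349 g H, 29.891 g Cl.
C: 60.76 g ÷ 12.01 g/mol = 5.059 mol
H: 9.349 g ÷ 1.008 g/mol = 9.275 mol
Cl: 29.891 g ÷ 35.45 g/mol = 0.8432 mol
Ratios (÷ 0.8432): C 6.000, H 11.000, Cl 1.000
→ C6H11Cl

C6H11Cl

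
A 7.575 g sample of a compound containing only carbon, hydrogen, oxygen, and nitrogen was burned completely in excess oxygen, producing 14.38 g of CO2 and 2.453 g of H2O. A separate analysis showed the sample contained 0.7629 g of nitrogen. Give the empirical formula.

mol C = 14.38 / 44.01 = 0.3267; mass C = 0.3267 × 12.01 = 3.924 g
mol H = 2 × (2.453 / 18.02) = 0.2723; mass H = 0.2723 × 1.008 = 0.2744 g
mol N = 0.7629 / 14.01 = 0.05445
mass O = 7.575 − (4.962) = 2.613 g → mol O = 0.1633
Smallest is N at 0.05445 mol; normalising gives C 6.000, H 5.000, N 1.000, O 3.000
≈ 6:5:1:3 → C6H5NO3

C6H5NO3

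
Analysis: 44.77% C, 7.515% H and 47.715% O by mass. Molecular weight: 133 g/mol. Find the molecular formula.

Assume 100 g: 44.77 g C, 7.515 g H, 47.715 g O.
C: 44.77 g ÷ 12.01 g/mol = 3.728 mol
H: 7.515 g ÷ 1.008 g/mol = 7.455 mol
O: 47.715 g ÷ 16.00 g/mol = 2.982 mol
Smallest is O at 2.982 mol; normalising gives C 1.250, H 2.500, O 1.000
Multiply by 4: C 5.00, H 10.00, O 4.00 → C5H10O4
Empirical-formula mass = 134.13 g/mol
n = 133 / 134.13 = 0.99 ≈ 1
Molecular formula = empirical formula = C5H10O4

C5H10O4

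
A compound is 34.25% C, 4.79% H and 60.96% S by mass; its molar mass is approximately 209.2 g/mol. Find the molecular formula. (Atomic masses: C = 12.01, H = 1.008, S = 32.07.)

Assume 100 g: 34.25 g C, 4.79 g H, 60.96 g S.
C: 34.25 g ÷ 12.01 g/mol = 2.852 mol
H: 4.79 g ÷ 1.008 g/mol = 4.752 mol
S: 60.96 g ÷ 32.07 g/mol = 1.901 mol
Ratios (÷ 1.901): C 1.500, H 2.500, S 1.000
×2: C 3.00, H 5.00, S 2.00 → C3H5S2
Empirical-formula mass = 105.21 g/mol
n = 209.2 / 105.21 = 1.99 ≈ 2
Molecular formula = (C3H5S2)×2 = C6H10S4

C6H10S4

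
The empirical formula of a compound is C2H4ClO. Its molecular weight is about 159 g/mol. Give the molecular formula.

Empirical-formula mass = 79.50 g/mol
n = 159 / 79.50 = 2.00 ≈ 2
Molecular formula = (C2H4ClO)2 = C4H8Cl2O2

C4H8Cl2O2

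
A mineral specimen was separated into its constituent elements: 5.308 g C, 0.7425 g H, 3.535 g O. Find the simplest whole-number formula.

C6H10O3

C: 5.308 g ÷ 12.01 g/mol = 0.442 mol
H: 0.7425 g ÷ 1.008 g/mol = 0.7366 mol
O: 3.535 g ÷ 16.00 g/mol = 0.2209 mol
Ratios (÷ 0.2209): C 2.000, H 3.334, O 1.000
Multiply by 3: C 6.00, H 10.00, O 3.00 → C6H10O3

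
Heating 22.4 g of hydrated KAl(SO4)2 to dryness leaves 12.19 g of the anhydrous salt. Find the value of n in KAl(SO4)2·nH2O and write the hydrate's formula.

Mass of water lost = 22.4 − 12.19 = 10.21 g → 10.21 / 18.02 = 0.5666 mol H2O
Molar mass of KAl(SO4)2 = 258.22 g/mol → mol KAl(SO4)2 = 12.19 / 258.22 = 0.04721
n = 0.5666 / 0.04721 = 12.00 ≈ 12 → KAl(SO4)2·12H2O

KAl(SO4)2·12H2O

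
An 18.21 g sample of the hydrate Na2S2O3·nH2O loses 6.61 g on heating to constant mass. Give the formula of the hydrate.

Mass of anhydrous Na2S2O3 = 18.21 − 6.61 = 11.6 g
mol H2O = 6.61 / 18.02 = 0.3668
Molar mass of Na2S2O3 = 158.12 g/mol → mol Na2S2O3 = 11.6 / 158.12 = 0.07336
n = 0.3668 / 0.07336 = 5.00 ≈ 5 → Na2S2O3·5H2O

Na2S2O3·5H2O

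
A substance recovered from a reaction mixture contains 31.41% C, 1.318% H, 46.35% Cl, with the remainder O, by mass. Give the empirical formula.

Assume 100 g: 31.41 g C, 1.318 g H, 46.35 g Cl, 20.922 g O.
n(C) = 31.41/12.01 = 2.615, n(H) = 1.318/1.008 = 1.308, n(Cl) = 46.35/35.45 = 1.307, n(O) = 20.922/16.00 = 1.308
Smallest is Cl at 1.307 mol; normalising gives C 2.000, H 1.000, Cl 1.000, O 1.000
→ C2HClO

C2HClO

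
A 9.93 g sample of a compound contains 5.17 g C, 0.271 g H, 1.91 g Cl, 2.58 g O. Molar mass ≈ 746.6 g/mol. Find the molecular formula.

n(C) = 5.17/12.01 = 0.4305, n(H) = 0.271/1.008 = 0.2688, n(Cl) = 1.91/35.45 = 0.05388, n(O) = 2.58/16.00 = 0.1613
Smallest is Cl at 0.05388 mol; normalising gives C 7.990, H 4.990, Cl 1.000, O 2.993
→ C8H5ClO3
Empirical-formula mass = 184.57 g/mol
n = 746.6 / 184.57 = 4.05 ≈ 4
Molecular formula = (C8H5ClO3)×4 = C32H20Cl4O12

C32H20Cl4O12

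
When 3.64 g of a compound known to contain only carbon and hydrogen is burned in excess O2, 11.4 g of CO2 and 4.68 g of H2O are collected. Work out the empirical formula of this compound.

CH2

mol C = 11.4 / 44.01 = 0.2590; mass C = 0.2590 × 12.01 = 3.111 g
mol H = 2 × (4.68 / 18.02) = 0.5194; mass H = 0.5194 × 1.008 = 0.5236 g
Smallest is C at 0.259 mol; normalising gives C 1.000, H 2.005
→ CH2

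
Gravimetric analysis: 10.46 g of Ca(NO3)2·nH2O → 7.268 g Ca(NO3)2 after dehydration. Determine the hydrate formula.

Mass of water lost = 10.46 − 7.268 = 3.192 g → 3.192 / 18.02 = 0.1771 mol H2O
Molar mass of Ca(NO3)2 = 164.10 g/mol → mol Ca(NO3)2 = 7.268 / 164.10 = 0.04429
n = 0.1771 / 0.04429 = 4.00 ≈ 4 → Ca(NO3)2·4H2O

Ca(NO3)2·4H2O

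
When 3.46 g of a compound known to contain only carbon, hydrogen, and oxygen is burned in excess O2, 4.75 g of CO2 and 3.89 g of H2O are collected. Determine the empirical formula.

CH4O

mol C = 4.75 / 44.01 = 0.1079; mass C = 0.1079 × 12.01 = 1.296 g
mol H = 2 × (3.89 / 18.02) = 0.4317; mass H = 0.4317 × 1.008 = 0.4352 g
mass O = 3.46 − (1.731) = 1.729 g → mol O = 0.1080
Smallest is C at 0.1079 mol; normalising gives C 1.000, H 4.000, O 1.001
→ CH4O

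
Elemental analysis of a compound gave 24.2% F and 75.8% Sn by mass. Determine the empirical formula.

Assume 100 g: 24.2 g F, 75.8 g Sn.
Moles — F: 24.2 / 19.00 = 1.274 mol; Sn: 75.8 / 118.71 = 0.6385 mol
Ratios (÷ 0.6385): F 1.995, Sn 1.000
Ratio ≈ 2:1, so the empirical formula is F2Sn

F2Sn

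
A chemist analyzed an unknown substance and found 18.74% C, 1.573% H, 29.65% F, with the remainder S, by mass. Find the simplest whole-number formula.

Assume 100 g: 18.74 g C, 1.573 g H, 29.65 g F, 50.037 g S.
n(C) = 18.74/12.01 = 1.56, n(H) = 1.573/1.008 = 1.561, n(F) = 29.65/19.00 = 1.561, n(S) = 50.037/32.07 = 1.56
Ratios (÷ 1.56): C 1.000, H 1.000, F 1.000, S 1.000
Ratio ≈ 1:1:1:1, so the empirical formula is CHFS

CHFS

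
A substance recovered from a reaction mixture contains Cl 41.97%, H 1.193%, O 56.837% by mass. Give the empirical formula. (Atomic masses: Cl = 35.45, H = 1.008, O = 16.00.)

ClHO3

Assume 100 g: 41.97 g Cl, 1.193 g H, 56.837 g O.
n(Cl) = 41.97/35.45 = 1.184, n(H) = 1.193/1.008 = 1.184, n(O) = 56.837/16.00 = 3.552
Ratios (÷ 1.184): Cl 1.000, H 1.000, O 3.001
→ ClHO3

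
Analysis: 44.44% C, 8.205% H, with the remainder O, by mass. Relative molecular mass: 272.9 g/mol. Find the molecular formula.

Assume 100 g: 44.44 g C, 8.205 g H, 47.355 g O.
C: 44.44 g ÷ 12.01 g/mol = 3.7 mol
H: 8.205 g ÷ 1.008 g/mol = 8.14 mol
O: 47.355 g ÷ 16.00 g/mol = 2.96 mol
Divide by the smallest (2.96 mol O): C 1.250, H 2.750, O 1.000
×4: C 5.00, H 11.00, O 4.00 → C5H11O4
Empirical-formula mass = 135.14 g/mol
n = 272.9 / 135.14 = 2.02 ≈ 2
Molecular formula = (C5H11O4)×2 = C10H22O8

C10H22O8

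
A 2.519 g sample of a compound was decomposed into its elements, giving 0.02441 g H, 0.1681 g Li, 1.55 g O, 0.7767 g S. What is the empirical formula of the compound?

HLiO4S

n(H) = 0.02441/1.008 = 0.02422, n(Li) = 0.1681/6.94 = 0.02422, n(O) = 1.55/16.00 = 0.09688, n(S) = 0.7767/32.07 = 0.02422
Ratios (÷ 0.02422): H 1.000, Li 1.000, O 4.000, S 1.000
Ratio ≈ 1:1:4:1, so the empirical formula is HLiO4S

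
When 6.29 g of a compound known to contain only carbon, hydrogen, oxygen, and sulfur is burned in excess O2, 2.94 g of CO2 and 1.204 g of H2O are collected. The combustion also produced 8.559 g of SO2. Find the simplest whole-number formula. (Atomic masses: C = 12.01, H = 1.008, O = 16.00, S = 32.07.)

mol C = 2.94 / 44.01 = 0.06680; mass C = 0.06680 × 12.01 = 0.8023 g
mol H = 2 × (1.204 / 18.02) = 0.1336; mass H = 0.1336 × 1.008 = 0.1347 g
mol S = 8.559 / 64.07 = 0.1336; mass S = 4.284 g
mass O = 6.29 − (5.221) = 1.069 g → mol O = 0.06680
Divide by the smallest (0.0668 mol O): C 1.000, H 2.000, O 1.000, S 2.000
→ CH2OS2

CH2OS2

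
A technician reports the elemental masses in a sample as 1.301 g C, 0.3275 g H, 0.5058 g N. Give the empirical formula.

Moles — C: 1.301 / 12.01 = 0.1083 mol; H: 0.3275 / 1.008 = 0.3249 mol; N: 0.5058 / 14.01 = 0.0361 mol
Smallest is N at 0.0361 mol; normalising gives C 3.000, H 8.999, N 1.000
Ratio ≈ 3:9:1, so the empirical formula is C3H9N

C3H9N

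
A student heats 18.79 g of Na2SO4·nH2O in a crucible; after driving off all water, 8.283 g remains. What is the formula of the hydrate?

Na2SO4·10H2O

Mass of water lost = 18.79 − 8.283 = 10.51 g → 10.51 / 18.02 = 0.5831 mol H2O
Molar mass of Na2SO4 = 142.05 g/mol → mol Na2SO4 = 8.283 / 142.05 = 0.05831
n = 0.5831 / 0.05831 = 10.00 ≈ 10 → Na2SO4·10H2O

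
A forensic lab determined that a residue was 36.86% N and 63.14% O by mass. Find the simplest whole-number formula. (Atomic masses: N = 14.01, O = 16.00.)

N2O3

Assume 100 g: 36.86 g N, 63.14 g O.
Moles — N: 36.86 / 14.01 = 2.631 mol; O: 63.14 / 16.00 = 3.946 mol
Divide by the smallest (2.631 mol N): N 1.000, O 1.500
Scaling by 2: N 2.00, O 3.00 → N2O3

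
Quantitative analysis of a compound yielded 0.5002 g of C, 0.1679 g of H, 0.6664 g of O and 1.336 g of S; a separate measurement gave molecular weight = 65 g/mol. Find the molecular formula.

C: 0.5002 g ÷ 12.01 g/mol = 0.04165 mol
H: 0.1679 g ÷ 1.008 g/mol = 0.1666 mol
O: 0.6664 g ÷ 16.00 g/mol = 0.04165 mol
S: 1.336 g ÷ 32.07 g/mol = 0.04166 mol
Divide by the smallest (0.04165 mol C): C 1.000, H 3.999, O 1.000, S 1.000
Ratio ≈ 1:4:1:1, so the empirical formula is CH4OS
Empirical-formula mass = 64.11 g/mol
n = 65 / 64.11 = 1.01 ≈ 1
Molecular formula = empirical formula = CH4OS

CH4OS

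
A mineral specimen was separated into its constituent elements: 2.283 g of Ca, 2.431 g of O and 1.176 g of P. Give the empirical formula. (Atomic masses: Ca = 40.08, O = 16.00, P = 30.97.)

Ca3O8P2

Moles — Ca: 2.283 / 40.08 = 0.05696 mol; O: 2.431 / 16.00 = 0.1519 mol; P: 1.176 / 30.97 = 0.03797 mol
Divide by the smallest (0.03797 mol P): Ca 1.500, O 4.001, P 1.000
×2: Ca 3.00, O 8.00, P 2.00 → Ca3O8P2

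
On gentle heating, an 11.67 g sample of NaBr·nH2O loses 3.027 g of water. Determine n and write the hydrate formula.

NaBr·2H2O

Mass of anhydrous NaBr = 11.67 − 3.027 = 8.643 g
mol H2O = 3.027 / 18.02 = 0.168
Molar mass of NaBr = 102.89 g/mol → mol NaBr = 8.643 / 102.89 = 0.084
n = 0.168 / 0.084 = 2.00 ≈ 2 → NaBr·2H2O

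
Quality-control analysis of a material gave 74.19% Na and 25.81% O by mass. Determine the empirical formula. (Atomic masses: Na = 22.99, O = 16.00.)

Na2O

Assume 100 g: 74.19 g Na, 25.81 g O.
n(Na) = 74.19/22.99 = 3.227, n(O) = 25.81/16.00 = 1.613
Divide by the smallest (1.613 mol O): Na 2.000, O 1.000
→ Na2O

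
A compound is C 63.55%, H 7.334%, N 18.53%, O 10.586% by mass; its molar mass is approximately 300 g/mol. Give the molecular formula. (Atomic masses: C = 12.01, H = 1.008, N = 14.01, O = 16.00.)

C16H22N4O2

Assume 100 g: 63.55 g C, 7.334 g H, 18.53 g N, 10.586 g O.
C: 63.55 g ÷ 12.01 g/mol = 5.291 mol
H: 7.334 g ÷ 1.008 g/mol = 7.276 mol
N: 18.53 g ÷ 14.01 g/mol = 1.323 mol
O: 10.586 g ÷ 16.00 g/mol = 0.6616 mol
Ratios (÷ 0.6616): C 7.998, H 10.997, N 1.999, O 1.000
≈ 8:11:2:1 → C8H11N2O
Empirical-formula mass = 151.19 g/mol
n = 300 / 151.19 = 1.98 ≈ 2
Molecular formula = (C8H11N2O)×2 = C16H22N4O2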